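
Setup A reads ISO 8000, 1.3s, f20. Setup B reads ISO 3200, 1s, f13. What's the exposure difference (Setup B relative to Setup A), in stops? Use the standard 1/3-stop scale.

Aperture: f/20 → f/18 → f/16 → f/14 → f/13 — 1 1/3 stops wider (brighter).
Shutter speed: 1.3 → 1 — 1/3 stop faster (darker).
ISO: 8000 → 6400 → 5000 → 4000 → 3200 — 1 1/3 stops dropped (darker).
Net: +1 1/3 −1/3 −1 1/3 = −1/3 stops.

1/3 stop darker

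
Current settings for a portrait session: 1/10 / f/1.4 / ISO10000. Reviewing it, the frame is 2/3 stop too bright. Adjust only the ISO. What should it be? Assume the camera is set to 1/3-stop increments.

ISO 6400

Overexposed by 2/3 stop → need 2/3 stop darker.
ISO: 10000 → 8000 → 6400.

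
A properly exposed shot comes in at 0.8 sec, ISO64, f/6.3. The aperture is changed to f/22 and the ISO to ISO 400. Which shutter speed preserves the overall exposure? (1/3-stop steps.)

1.6 s

Aperture: f/6.3 → f/7.1 → f/8 → f/9 → f/10 → f/11 → f/13 → f/14 → f/16 → f/18 → f/20 → f/22 — 3 2/3 stops smaller aperture (darker).
ISO: 64 → 80 → 100 → 125 → 160 → 200 → 250 → 320 → 400 — 2 2/3 stops higher (brighter).
Net change so far: 1 stop darker. Offset with the shutter speed: 0.8 → 1 → 1.3 → 1.6.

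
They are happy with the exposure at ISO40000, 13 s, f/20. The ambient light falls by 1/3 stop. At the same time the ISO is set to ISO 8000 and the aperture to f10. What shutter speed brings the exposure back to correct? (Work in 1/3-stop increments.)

20 s

Scene light: 1/3 stop darker.
ISO: 40000 → 32000 → 25600 → 20000 → 16000 → 12800 → 10000 → 8000 — 2 1/3 stops lower (darker).
Aperture: f/20 → f/18 → f/16 → f/14 → f/13 → f/11 → f/10 — 2 stops wider (brighter).
Net so far: 2/3 stop darker. Shutter speed: 13 → 15 → 20.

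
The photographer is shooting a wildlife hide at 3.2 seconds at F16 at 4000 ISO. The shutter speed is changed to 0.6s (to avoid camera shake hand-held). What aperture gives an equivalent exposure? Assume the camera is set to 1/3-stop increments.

Shutter speed: 3.2 → 2.5 → 2 → 1.6 → 1.3 → 1 → 0.8 → 0.6 — 2 1/3 stops faster (darker).
Need 2 1/3 stops brighter from the aperture: f/16 → f/14 → f/13 → f/11 → f/10 → f/9 → f/8 → f/7.1.

f/7.1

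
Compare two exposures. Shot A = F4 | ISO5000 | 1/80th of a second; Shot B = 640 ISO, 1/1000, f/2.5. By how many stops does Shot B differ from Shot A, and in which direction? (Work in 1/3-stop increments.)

Aperture: f/4 → f/3.5 → f/3.2 → f/2.8 → f/2.5 — 1 1/3 stops opened up (brighter).
Shutter speed: 1/80 → 1/100 → 1/125 → 1/160 → 1/200 → 1/250 → 1/320 → 1/400 → 1/500 → 1/640 → 1/800 → 1/1000 — 3 2/3 stops faster (darker).
ISO: 5000 → 4000 → 3200 → 2500 → 2000 → 1600 → 1250 → 1000 → 800 → 640 — 3 stops dropped (darker).
Net: +1 1/3 −3 2/3 −3 = −5 1/3 stops.

5 1/3 stops darker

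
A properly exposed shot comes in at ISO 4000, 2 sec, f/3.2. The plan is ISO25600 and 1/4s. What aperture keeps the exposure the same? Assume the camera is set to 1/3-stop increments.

f/2.8

ISO: 4000 → 5000 → 6400 → 8000 → 10000 → 12800 → 16000 → 20000 → 25600 — 2 2/3 stops raised (brighter).
Shutter speed: 2 → 1.6 → 1.3 → 1 → 0.8 → 0.6 → 0.5 → 0.4 → 0.3 → 1/4 — 3 stops shorter (darker).
Net change so far: 1/3 stop darker. Offset with the aperture: f/3.2 → f/2.8.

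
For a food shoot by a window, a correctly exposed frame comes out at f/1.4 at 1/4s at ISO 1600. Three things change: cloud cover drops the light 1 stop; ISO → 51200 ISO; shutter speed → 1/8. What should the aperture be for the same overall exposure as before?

Scene light: 1 stop darker.
ISO: 1600 → 3200 → 6400 → 12800 → 25600 → 51200 — 5 stops raised (brighter).
Shutter speed: 1/4 → 1/8 — 1 stop shorter (darker).
Net so far: 3 stops brighter. Aperture: f/1.4 → f/2 → f/2.8 → f/4.

f/4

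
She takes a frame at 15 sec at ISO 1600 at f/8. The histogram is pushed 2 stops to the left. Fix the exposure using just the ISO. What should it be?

ISO 6400

Underexposed by 2 stops → need 2 stops brighter.
ISO: 1600 → 3200 → 6400.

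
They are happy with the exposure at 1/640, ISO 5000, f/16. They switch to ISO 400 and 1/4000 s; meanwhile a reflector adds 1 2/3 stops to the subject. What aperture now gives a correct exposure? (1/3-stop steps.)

f/3.2

Scene light: 1 2/3 stops brighter.
ISO: 5000 → 4000 → 3200 → 2500 → 2000 → 1600 → 1250 → 1000 → 800 → 640 → 500 → 400 — 3 2/3 stops lower (darker).
Shutter speed: 1/640 → 1/800 → 1/1000 → 1/1250 → 1/1600 → 1/2000 → 1/2500 → 1/3200 → 1/4000 — 2 2/3 stops shorter (darker).
Net so far: 4 2/3 stops darker. Aperture: f/16 → f/14 → f/13 → f/11 → f/10 → f/9 → f/8 → f/7.1 → f/6.3 → f/5.6 → f/5 → f/4.5 → f/4 → f/3.5 → f/3.2.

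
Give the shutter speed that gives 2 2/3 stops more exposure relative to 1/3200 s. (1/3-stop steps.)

Shutter speed: 1/3200 → 1/2500 → 1/2000 → 1/1600 → 1/1250 → 1/1000 → 1/800 → 1/640 → 1/500 — 2 2/3 stops slower (brighter).

1/500s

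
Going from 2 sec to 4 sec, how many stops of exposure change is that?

2 → 4 — count the steps: 1 stop.

1 stop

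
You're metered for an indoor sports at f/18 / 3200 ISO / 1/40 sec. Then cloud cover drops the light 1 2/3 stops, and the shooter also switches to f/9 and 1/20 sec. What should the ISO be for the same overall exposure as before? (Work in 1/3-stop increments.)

Scene light: 1 2/3 stops darker.
Aperture: f/18 → f/16 → f/14 → f/13 → f/11 → f/10 → f/9 — 2 stops opened up (brighter).
Shutter speed: 1/40 → 1/30 → 1/25 → 1/20 — 1 stop slower (brighter).
Net so far: 1 1/3 stops brighter. ISO: 3200 → 2500 → 2000 → 1600 → 1250.

ISO 1250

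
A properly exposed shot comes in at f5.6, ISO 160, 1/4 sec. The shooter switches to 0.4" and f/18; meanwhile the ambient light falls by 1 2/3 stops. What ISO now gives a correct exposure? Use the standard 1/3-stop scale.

Scene light: 1 2/3 stops darker.
Shutter speed: 1/4 → 0.3 → 0.4 — 2/3 stop longer (brighter).
Aperture: f/5.6 → f/6.3 → f/7.1 → f/8 → f/9 → f/10 → f/11 → f/13 → f/14 → f/16 → f/18 — 3 1/3 stops narrower (darker).
Net so far: 4 1/3 stops darker. ISO: 160 → 200 → 250 → 320 → 400 → 500 → 640 → 800 → 1000 → 1250 → 1600 → 2000 → 2500 → 3200.

ISO 3200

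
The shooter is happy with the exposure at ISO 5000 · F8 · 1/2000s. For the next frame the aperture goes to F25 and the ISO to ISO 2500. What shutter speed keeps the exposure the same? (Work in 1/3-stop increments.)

1/100s

Aperture: f/8 → f/9 → f/10 → f/11 → f/13 → f/14 → f/16 → f/18 → f/20 → f/22 → f/25 — 3 1/3 stops narrower (darker).
ISO: 5000 → 4000 → 3200 → 2500 — 1 stop lower (darker).
Net change so far: 4 1/3 stops darker. Offset with the shutter speed: 1/2000 → 1/1600 → 1/1250 → 1/1000 → 1/800 → 1/640 → 1/500 → 1/400 → 1/320 → 1/250 → 1/200 → 1/160 → 1/125 → 1/100.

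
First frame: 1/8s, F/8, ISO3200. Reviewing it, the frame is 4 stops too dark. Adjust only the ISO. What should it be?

ISO 51200

Underexposed by 4 stops → need 4 stops brighter.
ISO: 3200 → 6400 → 12800 → 25600 → 51200.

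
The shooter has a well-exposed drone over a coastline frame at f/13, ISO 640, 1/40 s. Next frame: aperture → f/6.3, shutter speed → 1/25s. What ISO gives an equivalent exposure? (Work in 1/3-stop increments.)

Aperture: f/13 → f/11 → f/10 → f/9 → f/8 → f/7.1 → f/6.3 — 2 stops wider (brighter).
Shutter speed: 1/40 → 1/30 → 1/25 — 2/3 stop longer (brighter).
Net change so far: 2 2/3 stops brighter. Offset with the ISO: 640 → 500 → 400 → 320 → 250 → 200 → 160 → 125 → 100.

ISO 100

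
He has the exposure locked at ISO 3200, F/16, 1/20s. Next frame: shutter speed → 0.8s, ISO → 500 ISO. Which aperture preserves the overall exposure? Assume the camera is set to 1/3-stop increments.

f/25

Shutter speed: 1/20 → 1/15 → 1/13 → 1/10 → 1/8 → 1/6 → 1/5 → 1/4 → 0.3 → 0.4 → 0.5 → 0.6 → 0.8 — 4 stops longer (brighter).
ISO: 3200 → 2500 → 2000 → 1600 → 1250 → 1000 → 800 → 640 → 500 — 2 2/3 stops lower (darker).
Net change so far: 1 1/3 stops brighter. Offset with the aperture: f/16 → f/18 → f/20 → f/22 → f/25.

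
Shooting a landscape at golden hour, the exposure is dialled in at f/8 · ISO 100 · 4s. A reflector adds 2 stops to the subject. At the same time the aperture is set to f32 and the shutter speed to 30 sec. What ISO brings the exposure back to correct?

ISO 50

Scene light: 2 stops brighter.
Aperture: f/8 → f/11 → f/16 → f/22 → f/32 — 4 stops narrower (darker).
Shutter speed: 4 → 8 → 15 → 30 — 3 stops slower (brighter).
Net so far: 1 stop brighter. ISO: 100 → 50.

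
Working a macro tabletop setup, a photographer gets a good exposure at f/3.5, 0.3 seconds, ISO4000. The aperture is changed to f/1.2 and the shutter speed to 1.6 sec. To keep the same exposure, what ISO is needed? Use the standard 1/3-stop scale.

ISO 100

Aperture: f/3.5 → f/3.2 → f/2.8 → f/2.5 → f/2.2 → f/2 → f/1.8 → f/1.6 → f/1.4 → f/1.2 — 3 stops wider (brighter).
Shutter speed: 0.3 → 0.4 → 0.5 → 0.6 → 0.8 → 1 → 1.3 → 1.6 — 2 1/3 stops slower (brighter).
Net change so far: 5 1/3 stops brighter. Offset with the ISO: 4000 → 3200 → 2500 → 2000 → 1600 → 1250 → 1000 → 800 → 640 → 500 → 400 → 320 → 250 → 200 → 160 → 125 → 100.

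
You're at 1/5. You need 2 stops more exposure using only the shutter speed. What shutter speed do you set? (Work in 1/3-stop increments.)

Shutter speed: 1/5 → 1/4 → 0.3 → 0.4 → 0.5 → 0.6 → 0.8 — 2 stops longer (brighter).

0.8 s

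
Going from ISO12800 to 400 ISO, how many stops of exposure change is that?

5 stops

12800 → 6400 → 3200 → 1600 → 800 → 400 — count the steps: 5 stops.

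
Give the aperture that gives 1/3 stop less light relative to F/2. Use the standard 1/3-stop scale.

Aperture: f/2 → f/2.2 — 1/3 stop narrower (darker).

f/2.2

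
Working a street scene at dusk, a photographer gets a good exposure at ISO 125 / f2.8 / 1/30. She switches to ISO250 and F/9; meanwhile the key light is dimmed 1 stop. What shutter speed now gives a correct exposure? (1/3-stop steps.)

0.3 s

Scene light: 1 stop darker.
ISO: 125 → 160 → 200 → 250 — 1 stop raised (brighter).
Aperture: f/2.8 → f/3.2 → f/3.5 → f/4 → f/4.5 → f/5 → f/5.6 → f/6.3 → f/7.1 → f/8 → f/9 — 3 1/3 stops stopped down (darker).
Net so far: 3 1/3 stops darker. Shutter speed: 1/30 → 1/25 → 1/20 → 1/15 → 1/13 → 1/10 → 1/8 → 1/6 → 1/5 → 1/4 → 0.3.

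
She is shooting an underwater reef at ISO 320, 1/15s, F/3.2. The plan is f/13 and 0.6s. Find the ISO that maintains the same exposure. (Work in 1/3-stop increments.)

ISO 500

Aperture: f/3.2 → f/3.5 → f/4 → f/4.5 → f/5 → f/5.6 → f/6.3 → f/7.1 → f/8 → f/9 → f/10 → f/11 → f/13 — 4 stops narrower (darker).
Shutter speed: 1/15 → 1/13 → 1/10 → 1/8 → 1/6 → 1/5 → 1/4 → 0.3 → 0.4 → 0.5 → 0.6 — 3 1/3 stops longer (brighter).
Net change so far: 2/3 stop darker. Offset with the ISO: 320 → 400 → 500.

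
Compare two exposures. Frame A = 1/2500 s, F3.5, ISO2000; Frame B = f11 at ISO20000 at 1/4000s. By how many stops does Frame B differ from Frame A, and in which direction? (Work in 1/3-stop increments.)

2/3 stop darker

Aperture: f/3.5 → f/4 → f/4.5 → f/5 → f/5.6 → f/6.3 → f/7.1 → f/8 → f/9 → f/10 → f/11 — 3 1/3 stops narrower (darker).
Shutter speed: 1/2500 → 1/3200 → 1/4000 — 2/3 stop faster (darker).
ISO: 2000 → 2500 → 3200 → 4000 → 5000 → 6400 → 8000 → 10000 → 12800 → 16000 → 20000 — 3 1/3 stops raised (brighter).
Net: −3 1/3 −2/3 +3 1/3 = −2/3 stops.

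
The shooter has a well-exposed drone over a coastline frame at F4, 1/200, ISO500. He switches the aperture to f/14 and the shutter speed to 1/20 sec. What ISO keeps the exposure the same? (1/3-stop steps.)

Aperture: f/4 → f/4.5 → f/5 → f/5.6 → f/6.3 → f/7.1 → f/8 → f/9 → f/10 → f/11 → f/13 → f/14 — 3 2/3 stops narrower (darker).
Shutter speed: 1/200 → 1/160 → 1/125 → 1/100 → 1/80 → 1/60 → 1/50 → 1/40 → 1/30 → 1/25 → 1/20 — 3 1/3 stops longer (brighter).
Net change so far: 1/3 stop darker. Offset with the ISO: 500 → 640.

ISO 640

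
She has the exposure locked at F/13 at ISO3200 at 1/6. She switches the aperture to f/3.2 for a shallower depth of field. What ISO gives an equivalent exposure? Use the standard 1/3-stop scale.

Aperture: f/13 → f/11 → f/10 → f/9 → f/8 → f/7.1 → f/6.3 → f/5.6 → f/5 → f/4.5 → f/4 → f/3.5 → f/3.2 — 4 stops wider (brighter).
Need 4 stops darker from the ISO: 3200 → 2500 → 2000 → 1600 → 1250 → 1000 → 800 → 640 → 500 → 400 → 320 → 250 → 200.

ISO 200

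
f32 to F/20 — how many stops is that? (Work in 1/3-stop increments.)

1 1/3 stops

f/32 → f/29 → f/25 → f/22 → f/20 — count the steps: 4 third-stops = 1 1/3 stops.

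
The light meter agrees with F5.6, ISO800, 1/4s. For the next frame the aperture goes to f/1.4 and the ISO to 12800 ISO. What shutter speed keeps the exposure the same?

1/1000s

Aperture: f/5.6 → f/4 → f/2.8 → f/2 → f/1.4 — 4 stops opened up (brighter).
ISO: 800 → 1600 → 3200 → 6400 → 12800 — 4 stops higher (brighter).
Net change so far: 8 stops brighter. Offset with the shutter speed: 1/4 → 1/8 → 1/15 → 1/30 → 1/60 → 1/125 → 1/250 → 1/500 → 1/1000.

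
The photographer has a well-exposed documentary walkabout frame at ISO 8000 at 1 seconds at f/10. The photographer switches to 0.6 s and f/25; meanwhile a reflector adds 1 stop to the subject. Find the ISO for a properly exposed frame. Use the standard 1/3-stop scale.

Scene light: 1 stop brighter.
Shutter speed: 1 → 0.8 → 0.6 — 2/3 stop faster (darker).
Aperture: f/10 → f/11 → f/13 → f/14 → f/16 → f/18 → f/20 → f/22 → f/25 — 2 2/3 stops narrower (darker).
Net so far: 2 1/3 stops darker. ISO: 8000 → 10000 → 12800 → 16000 → 20000 → 25600 → 32000 → 40000.

ISO 40000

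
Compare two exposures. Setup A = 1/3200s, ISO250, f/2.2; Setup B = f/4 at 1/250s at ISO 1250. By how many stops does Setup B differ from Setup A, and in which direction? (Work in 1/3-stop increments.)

4 1/3 stops brighter

Aperture: f/2.2 → f/2.5 → f/2.8 → f/3.2 → f/3.5 → f/4 — 1 2/3 stops stopped down (darker).
Shutter speed: 1/3200 → 1/2500 → 1/2000 → 1/1600 → 1/1250 → 1/1000 → 1/800 → 1/640 → 1/500 → 1/400 → 1/320 → 1/250 — 3 2/3 stops longer (brighter).
ISO: 250 → 320 → 400 → 500 → 640 → 800 → 1000 → 1250 — 2 1/3 stops higher (brighter).
Net: −1 2/3 +3 2/3 +2 1/3 = +4 1/3 stops.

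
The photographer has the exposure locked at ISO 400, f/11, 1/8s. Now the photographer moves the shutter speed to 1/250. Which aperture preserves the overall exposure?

Shutter speed: 1/8 → 1/15 → 1/30 → 1/60 → 1/125 → 1/250 — 5 stops faster (darker).
Need 5 stops brighter from the aperture: f/11 → f/8 → f/5.6 → f/4 → f/2.8 → f/2.

f/2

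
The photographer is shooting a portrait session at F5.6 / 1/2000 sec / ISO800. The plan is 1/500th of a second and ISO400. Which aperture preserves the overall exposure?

Shutter speed: 1/2000 → 1/1000 → 1/500 — 2 stops longer (brighter).
ISO: 800 → 400 — 1 stop lower (darker).
Net change so far: 1 stop brighter. Offset with the aperture: f/5.6 → f/8.

f/8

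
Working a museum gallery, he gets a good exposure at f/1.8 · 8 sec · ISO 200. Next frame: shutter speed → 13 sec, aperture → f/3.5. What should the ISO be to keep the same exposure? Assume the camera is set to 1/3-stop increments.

Shutter speed: 8 → 10 → 13 — 2/3 stop longer (brighter).
Aperture: f/1.8 → f/2 → f/2.2 → f/2.5 → f/2.8 → f/3.2 → f/3.5 — 2 stops smaller aperture (darker).
Net change so far: 1 1/3 stops darker. Offset with the ISO: 200 → 250 → 320 → 400 → 500.

ISO 500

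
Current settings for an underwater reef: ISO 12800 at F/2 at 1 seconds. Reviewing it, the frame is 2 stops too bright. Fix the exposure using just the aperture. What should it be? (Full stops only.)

f/4

Overexposed by 2 stops → need 2 stops darker.
Aperture: f/2 → f/2.8 → f/4.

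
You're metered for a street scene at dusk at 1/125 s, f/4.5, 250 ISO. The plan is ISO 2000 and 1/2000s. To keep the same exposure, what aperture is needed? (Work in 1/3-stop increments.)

ISO: 250 → 320 → 400 → 500 → 640 → 800 → 1000 → 1250 → 1600 → 2000 — 3 stops raised (brighter).
Shutter speed: 1/125 → 1/160 → 1/200 → 1/250 → 1/320 → 1/400 → 1/500 → 1/640 → 1/800 → 1/1000 → 1/1250 → 1/1600 → 1/2000 — 4 stops shorter (darker).
Net change so far: 1 stop darker. Offset with the aperture: f/4.5 → f/4 → f/3.5 → f/3.2.

f/3.2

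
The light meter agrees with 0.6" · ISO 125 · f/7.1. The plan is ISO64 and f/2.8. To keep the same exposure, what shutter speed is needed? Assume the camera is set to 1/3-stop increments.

1/5s

ISO: 125 → 100 → 80 → 64 — 1 stop dropped (darker).
Aperture: f/7.1 → f/6.3 → f/5.6 → f/5 → f/4.5 → f/4 → f/3.5 → f/3.2 → f/2.8 — 2 2/3 stops larger aperture (brighter).
Net change so far: 1 2/3 stops brighter. Offset with the shutter speed: 0.6 → 0.5 → 0.4 → 0.3 → 1/4 → 1/5.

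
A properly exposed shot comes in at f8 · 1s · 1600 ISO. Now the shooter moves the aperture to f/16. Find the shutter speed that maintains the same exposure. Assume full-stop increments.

Aperture: f/8 → f/11 → f/16 — 2 stops stopped down (darker).
Need 2 stops brighter from the shutter speed: 1 → 2 → 4.

4 s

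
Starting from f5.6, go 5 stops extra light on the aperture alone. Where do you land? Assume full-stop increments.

f/1.0

Aperture: f/5.6 → f/4 → f/2.8 → f/2 → f/1.4 → f/1.0 — 5 stops wider (brighter).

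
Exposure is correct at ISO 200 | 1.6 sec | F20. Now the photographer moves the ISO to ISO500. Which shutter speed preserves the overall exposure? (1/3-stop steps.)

ISO: 200 → 250 → 320 → 400 → 500 — 1 1/3 stops higher (brighter).
Need 1 1/3 stops darker from the shutter speed: 1.6 → 1.3 → 1 → 0.8 → 0.6.

0.6 s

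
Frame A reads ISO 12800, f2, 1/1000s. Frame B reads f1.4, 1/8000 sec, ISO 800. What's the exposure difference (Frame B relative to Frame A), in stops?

Aperture: f/2 → f/1.4 — 1 stop larger aperture (brighter).
Shutter speed: 1/1000 → 1/2000 → 1/4000 → 1/8000 — 3 stops faster (darker).
ISO: 12800 → 6400 → 3200 → 1600 → 800 — 4 stops dropped (darker).
Net: +1 −3 −4 = −6 stops.

6 stops darker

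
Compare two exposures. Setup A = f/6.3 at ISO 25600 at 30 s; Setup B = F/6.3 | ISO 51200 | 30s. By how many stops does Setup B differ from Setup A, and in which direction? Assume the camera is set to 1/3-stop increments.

1 stop brighter

Aperture: unchanged.
Shutter speed: unchanged.
ISO: 25600 → 32000 → 40000 → 51200 — 1 stop higher (brighter).
Net: +1 = +1 stop.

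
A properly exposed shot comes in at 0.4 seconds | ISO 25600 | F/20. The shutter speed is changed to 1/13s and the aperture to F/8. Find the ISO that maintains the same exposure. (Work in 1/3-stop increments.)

Shutter speed: 0.4 → 0.3 → 1/4 → 1/5 → 1/6 → 1/8 → 1/10 → 1/13 — 2 1/3 stops shorter (darker).
Aperture: f/20 → f/18 → f/16 → f/14 → f/13 → f/11 → f/10 → f/9 → f/8 — 2 2/3 stops opened up (brighter).
Net change so far: 1/3 stop brighter. Offset with the ISO: 25600 → 20000.

ISO 20000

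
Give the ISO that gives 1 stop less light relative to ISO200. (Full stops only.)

ISO: 200 → 100 — 1 stop lower (darker).

ISO 100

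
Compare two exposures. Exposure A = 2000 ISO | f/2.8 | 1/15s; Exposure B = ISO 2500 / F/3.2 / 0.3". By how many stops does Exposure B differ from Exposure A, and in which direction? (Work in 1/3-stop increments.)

Aperture: f/2.8 → f/3.2 — 1/3 stop smaller aperture (darker).
Shutter speed: 1/15 → 1/13 → 1/10 → 1/8 → 1/6 → 1/5 → 1/4 → 0.3 — 2 1/3 stops longer (brighter).
ISO: 2000 → 2500 — 1/3 stop higher (brighter).
Net: −1/3 +2 1/3 +1/3 = +2 1/3 stops.

2 1/3 stops brighter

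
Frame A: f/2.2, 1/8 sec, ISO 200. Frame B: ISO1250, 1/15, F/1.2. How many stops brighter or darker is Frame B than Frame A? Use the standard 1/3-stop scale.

3 1/3 stops brighter

Aperture: f/2.2 → f/2 → f/1.8 → f/1.6 → f/1.4 → f/1.2 — 1 2/3 stops wider (brighter).
Shutter speed: 1/8 → 1/10 → 1/13 → 1/15 — 1 stop faster (darker).
ISO: 200 → 250 → 320 → 400 → 500 → 640 → 800 → 1000 → 1250 — 2 2/3 stops raised (brighter).
Net: +1 2/3 −1 +2 2/3 = +3 1/3 stops.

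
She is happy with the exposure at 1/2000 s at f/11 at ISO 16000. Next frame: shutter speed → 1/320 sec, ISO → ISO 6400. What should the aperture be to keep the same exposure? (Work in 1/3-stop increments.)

Shutter speed: 1/2000 → 1/1600 → 1/1250 → 1/1000 → 1/800 → 1/640 → 1/500 → 1/400 → 1/320 — 2 2/3 stops longer (brighter).
ISO: 16000 → 12800 → 10000 → 8000 → 6400 — 1 1/3 stops lower (darker).
Net change so far: 1 1/3 stops brighter. Offset with the aperture: f/11 → f/13 → f/14 → f/16 → f/18.

f/18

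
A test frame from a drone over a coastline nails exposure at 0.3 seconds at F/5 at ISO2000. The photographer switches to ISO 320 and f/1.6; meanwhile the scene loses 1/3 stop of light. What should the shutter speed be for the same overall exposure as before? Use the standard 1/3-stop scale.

1/4s

Scene light: 1/3 stop darker.
ISO: 2000 → 1600 → 1250 → 1000 → 800 → 640 → 500 → 400 → 320 — 2 2/3 stops dropped (darker).
Aperture: f/5 → f/4.5 → f/4 → f/3.5 → f/3.2 → f/2.8 → f/2.5 → f/2.2 → f/2 → f/1.8 → f/1.6 — 3 1/3 stops opened up (brighter).
Net so far: 1/3 stop brighter. Shutter speed: 0.3 → 1/4.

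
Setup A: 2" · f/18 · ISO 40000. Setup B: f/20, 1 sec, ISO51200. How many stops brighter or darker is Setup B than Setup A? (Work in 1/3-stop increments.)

Aperture: f/18 → f/20 — 1/3 stop stopped down (darker).
Shutter speed: 2 → 1.6 → 1.3 → 1 — 1 stop faster (darker).
ISO: 40000 → 51200 — 1/3 stop higher (brighter).
Net: −1/3 −1 +1/3 = −1 stop.

1 stop darker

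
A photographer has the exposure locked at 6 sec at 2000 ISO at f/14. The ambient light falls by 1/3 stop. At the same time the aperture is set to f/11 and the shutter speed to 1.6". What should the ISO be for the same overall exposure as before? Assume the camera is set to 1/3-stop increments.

ISO 6400

Scene light: 1/3 stop darker.
Aperture: f/14 → f/13 → f/11 — 2/3 stop larger aperture (brighter).
Shutter speed: 6 → 5 → 4 → 3.2 → 2.5 → 2 → 1.6 — 2 stops shorter (darker).
Net so far: 1 2/3 stops darker. ISO: 2000 → 2500 → 3200 → 4000 → 5000 → 6400.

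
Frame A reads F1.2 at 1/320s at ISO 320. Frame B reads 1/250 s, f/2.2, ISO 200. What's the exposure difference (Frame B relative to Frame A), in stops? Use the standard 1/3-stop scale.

2 stops darker

Aperture: f/1.2 → f/1.4 → f/1.6 → f/1.8 → f/2 → f/2.2 — 1 2/3 stops stopped down (darker).
Shutter speed: 1/320 → 1/250 — 1/3 stop longer (brighter).
ISO: 320 → 250 → 200 — 2/3 stop dropped (darker).
Net: −1 2/3 +1/3 −2/3 = −2 stops.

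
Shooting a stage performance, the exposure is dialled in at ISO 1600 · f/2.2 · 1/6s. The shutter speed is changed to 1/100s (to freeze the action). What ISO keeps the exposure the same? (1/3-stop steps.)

ISO 25600

Shutter speed: 1/6 → 1/8 → 1/10 → 1/13 → 1/15 → 1/20 → 1/25 → 1/30 → 1/40 → 1/50 → 1/60 → 1/80 → 1/100 — 4 stops faster (darker).
Need 4 stops brighter from the ISO: 1600 → 2000 → 2500 → 3200 → 4000 → 5000 → 6400 → 8000 → 10000 → 12800 → 16000 → 20000 → 25600.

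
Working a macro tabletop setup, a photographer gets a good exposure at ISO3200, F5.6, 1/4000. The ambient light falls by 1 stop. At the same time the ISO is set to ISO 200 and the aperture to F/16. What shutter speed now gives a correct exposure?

Scene light: 1 stop darker.
ISO: 3200 → 1600 → 800 → 400 → 200 — 4 stops lower (darker).
Aperture: f/5.6 → f/8 → f/11 → f/16 — 3 stops smaller aperture (darker).
Net so far: 8 stops darker. Shutter speed: 1/4000 → 1/2000 → 1/1000 → 1/500 → 1/250 → 1/125 → 1/60 → 1/30 → 1/15.

1/15s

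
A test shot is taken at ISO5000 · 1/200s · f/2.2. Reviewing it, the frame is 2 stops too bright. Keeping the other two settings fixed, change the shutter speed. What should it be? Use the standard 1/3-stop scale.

1/800s

Overexposed by 2 stops → need 2 stops darker.
Shutter speed: 1/200 → 1/250 → 1/320 → 1/400 → 1/500 → 1/640 → 1/800.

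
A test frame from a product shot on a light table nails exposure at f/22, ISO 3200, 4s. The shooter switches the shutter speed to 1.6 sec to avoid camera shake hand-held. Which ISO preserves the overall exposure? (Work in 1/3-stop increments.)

ISO 8000

Shutter speed: 4 → 3.2 → 2.5 → 2 → 1.6 — 1 1/3 stops faster (darker).
Need 1 1/3 stops brighter from the ISO: 3200 → 4000 → 5000 → 6400 → 8000.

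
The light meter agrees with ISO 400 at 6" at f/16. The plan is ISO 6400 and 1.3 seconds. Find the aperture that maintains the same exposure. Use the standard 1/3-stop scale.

f/29

ISO: 400 → 500 → 640 → 800 → 1000 → 1250 → 1600 → 2000 → 2500 → 3200 → 4000 → 5000 → 6400 — 4 stops raised (brighter).
Shutter speed: 6 → 5 → 4 → 3.2 → 2.5 → 2 → 1.6 → 1.3 — 2 1/3 stops shorter (darker).
Net change so far: 1 2/3 stops brighter. Offset with the aperture: f/16 → f/18 → f/20 → f/22 → f/25 → f/29.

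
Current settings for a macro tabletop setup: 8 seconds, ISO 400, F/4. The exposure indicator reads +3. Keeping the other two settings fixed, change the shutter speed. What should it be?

1 s

Overexposed by 3 stops → need 3 stops darker.
Shutter speed: 8 → 4 → 2 → 1.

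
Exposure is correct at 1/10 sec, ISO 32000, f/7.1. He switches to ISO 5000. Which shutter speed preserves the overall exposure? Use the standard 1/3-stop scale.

0.6 s

ISO: 32000 → 25600 → 20000 → 16000 → 12800 → 10000 → 8000 → 6400 → 5000 — 2 2/3 stops lower (darker).
Need 2 2/3 stops brighter from the shutter speed: 1/10 → 1/8 → 1/6 → 1/5 → 1/4 → 0.3 → 0.4 → 0.5 → 0.6.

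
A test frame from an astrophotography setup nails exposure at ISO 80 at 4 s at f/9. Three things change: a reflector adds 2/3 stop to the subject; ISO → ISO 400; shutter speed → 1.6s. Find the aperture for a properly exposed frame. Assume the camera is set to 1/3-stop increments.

Scene light: 2/3 stop brighter.
ISO: 80 → 100 → 125 → 160 → 200 → 250 → 320 → 400 — 2 1/3 stops higher (brighter).
Shutter speed: 4 → 3.2 → 2.5 → 2 → 1.6 — 1 1/3 stops shorter (darker).
Net so far: 1 2/3 stops brighter. Aperture: f/9 → f/10 → f/11 → f/13 → f/14 → f/16.

f/16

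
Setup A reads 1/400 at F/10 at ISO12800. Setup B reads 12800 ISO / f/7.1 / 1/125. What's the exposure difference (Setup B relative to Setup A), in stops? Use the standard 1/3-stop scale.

Aperture: f/10 → f/9 → f/8 → f/7.1 — 1 stop larger aperture (brighter).
Shutter speed: 1/400 → 1/320 → 1/250 → 1/200 → 1/160 → 1/125 — 1 2/3 stops longer (brighter).
ISO: unchanged.
Net: +1 +1 2/3 = +2 2/3 stops.

2 2/3 stops brighter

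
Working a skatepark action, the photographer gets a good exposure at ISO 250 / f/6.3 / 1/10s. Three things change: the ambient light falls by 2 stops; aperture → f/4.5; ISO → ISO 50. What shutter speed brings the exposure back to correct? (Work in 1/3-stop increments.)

Scene light: 2 stops darker.
Aperture: f/6.3 → f/5.6 → f/5 → f/4.5 — 1 stop wider (brighter).
ISO: 250 → 200 → 160 → 125 → 100 → 80 → 64 → 50 — 2 1/3 stops lower (darker).
Net so far: 3 1/3 stops darker. Shutter speed: 1/10 → 1/8 → 1/6 → 1/5 → 1/4 → 0.3 → 0.4 → 0.5 → 0.6 → 0.8 → 1.

1 s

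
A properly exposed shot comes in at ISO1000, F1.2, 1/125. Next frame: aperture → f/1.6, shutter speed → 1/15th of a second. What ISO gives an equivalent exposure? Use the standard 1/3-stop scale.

ISO 200

Aperture: f/1.2 → f/1.4 → f/1.6 — 2/3 stop narrower (darker).
Shutter speed: 1/125 → 1/100 → 1/80 → 1/60 → 1/50 → 1/40 → 1/30 → 1/25 → 1/20 → 1/15 — 3 stops longer (brighter).
Net change so far: 2 1/3 stops brighter. Offset with the ISO: 1000 → 800 → 640 → 500 → 400 → 320 → 250 → 200.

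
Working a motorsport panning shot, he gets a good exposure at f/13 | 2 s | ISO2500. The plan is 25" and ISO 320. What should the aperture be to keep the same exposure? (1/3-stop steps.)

Shutter speed: 2 → 2.5 → 3.2 → 4 → 5 → 6 → 8 → 10 → 13 → 15 → 20 → 25 — 3 2/3 stops longer (brighter).
ISO: 2500 → 2000 → 1600 → 1250 → 1000 → 800 → 640 → 500 → 400 → 320 — 3 stops dropped (darker).
Net change so far: 2/3 stop brighter. Offset with the aperture: f/13 → f/14 → f/16.

f/16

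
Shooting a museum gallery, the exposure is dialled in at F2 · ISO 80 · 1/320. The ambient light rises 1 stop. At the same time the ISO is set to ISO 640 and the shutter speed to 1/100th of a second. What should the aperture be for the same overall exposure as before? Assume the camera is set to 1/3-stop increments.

f/14

Scene light: 1 stop brighter.
ISO: 80 → 100 → 125 → 160 → 200 → 250 → 320 → 400 → 500 → 640 — 3 stops higher (brighter).
Shutter speed: 1/320 → 1/250 → 1/200 → 1/160 → 1/125 → 1/100 — 1 2/3 stops longer (brighter).
Net so far: 5 2/3 stops brighter. Aperture: f/2 → f/2.2 → f/2.5 → f/2.8 → f/3.2 → f/3.5 → f/4 → f/4.5 → f/5 → f/5.6 → f/6.3 → f/7.1 → f/8 → f/9 → f/10 → f/11 → f/13 → f/14.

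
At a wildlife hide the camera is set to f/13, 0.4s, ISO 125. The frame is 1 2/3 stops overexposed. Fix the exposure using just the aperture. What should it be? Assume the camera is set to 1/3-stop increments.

f/22

Overexposed by 1 2/3 stops → need 1 2/3 stops darker.
Aperture: f/13 → f/14 → f/16 → f/18 → f/20 → f/22.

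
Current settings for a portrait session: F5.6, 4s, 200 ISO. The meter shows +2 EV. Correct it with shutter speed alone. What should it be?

1 s

Overexposed by 2 stops → need 2 stops darker.
Shutter speed: 4 → 2 → 1.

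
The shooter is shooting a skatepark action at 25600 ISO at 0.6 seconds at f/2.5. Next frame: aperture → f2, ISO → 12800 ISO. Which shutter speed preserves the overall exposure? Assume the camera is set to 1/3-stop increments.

0.8 s

Aperture: f/2.5 → f/2.2 → f/2 — 2/3 stop wider (brighter).
ISO: 25600 → 20000 → 16000 → 12800 — 1 stop dropped (darker).
Net change so far: 1/3 stop darker. Offset with the shutter speed: 0.6 → 0.8.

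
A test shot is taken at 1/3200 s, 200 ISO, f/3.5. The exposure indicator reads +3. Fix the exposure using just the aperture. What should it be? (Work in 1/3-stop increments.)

f/10

Overexposed by 3 stops → need 3 stops darker.
Aperture: f/3.5 → f/4 → f/4.5 → f/5 → f/5.6 → f/6.3 → f/7.1 → f/8 → f/9 → f/10.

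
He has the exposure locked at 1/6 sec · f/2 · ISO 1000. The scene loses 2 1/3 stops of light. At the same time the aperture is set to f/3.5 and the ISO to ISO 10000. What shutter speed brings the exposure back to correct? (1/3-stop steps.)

1/4s

Scene light: 2 1/3 stops darker.
Aperture: f/2 → f/2.2 → f/2.5 → f/2.8 → f/3.2 → f/3.5 — 1 2/3 stops smaller aperture (darker).
ISO: 1000 → 1250 → 1600 → 2000 → 2500 → 3200 → 4000 → 5000 → 6400 → 8000 → 10000 — 3 1/3 stops raised (brighter).
Net so far: 2/3 stop darker. Shutter speed: 1/6 → 1/5 → 1/4.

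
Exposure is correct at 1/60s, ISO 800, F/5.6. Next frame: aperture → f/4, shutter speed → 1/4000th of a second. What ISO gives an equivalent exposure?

Aperture: f/5.6 → f/4 — 1 stop larger aperture (brighter).
Shutter speed: 1/60 → 1/125 → 1/250 → 1/500 → 1/1000 → 1/2000 → 1/4000 — 6 stops faster (darker).
Net change so far: 5 stops darker. Offset with the ISO: 800 → 1600 → 3200 → 6400 → 12800 → 25600.

ISO 25600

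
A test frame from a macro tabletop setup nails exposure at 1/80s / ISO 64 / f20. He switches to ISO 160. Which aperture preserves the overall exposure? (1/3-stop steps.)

f/32

ISO: 64 → 80 → 100 → 125 → 160 — 1 1/3 stops raised (brighter).
Need 1 1/3 stops darker from the aperture: f/20 → f/22 → f/25 → f/29 → f/32.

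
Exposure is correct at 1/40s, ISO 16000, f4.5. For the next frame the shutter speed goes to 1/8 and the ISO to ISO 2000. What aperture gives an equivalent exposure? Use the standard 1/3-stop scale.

f/3.5

Shutter speed: 1/40 → 1/30 → 1/25 → 1/20 → 1/15 → 1/13 → 1/10 → 1/8 — 2 1/3 stops longer (brighter).
ISO: 16000 → 12800 → 10000 → 8000 → 6400 → 5000 → 4000 → 3200 → 2500 → 2000 — 3 stops lower (darker).
Net change so far: 2/3 stop darker. Offset with the aperture: f/4.5 → f/4 → f/3.5.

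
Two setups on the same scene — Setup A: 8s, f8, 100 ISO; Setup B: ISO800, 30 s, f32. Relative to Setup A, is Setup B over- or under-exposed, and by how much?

Aperture: f/8 → f/11 → f/16 → f/22 → f/32 — 4 stops stopped down (darker).
Shutter speed: 8 → 15 → 30 — 2 stops slower (brighter).
ISO: 100 → 200 → 400 → 800 — 3 stops higher (brighter).
Net: −4 +2 +3 = +1 stop.

1 stop brighter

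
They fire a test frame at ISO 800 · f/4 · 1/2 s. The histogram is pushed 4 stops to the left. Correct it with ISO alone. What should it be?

Underexposed by 4 stops → need 4 stops brighter.
ISO: 800 → 1600 → 3200 → 6400 → 12800.

ISO 12800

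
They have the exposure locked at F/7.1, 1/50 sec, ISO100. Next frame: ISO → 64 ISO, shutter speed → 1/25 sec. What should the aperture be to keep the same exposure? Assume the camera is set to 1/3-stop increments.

ISO: 100 → 80 → 64 — 2/3 stop lower (darker).
Shutter speed: 1/50 → 1/40 → 1/30 → 1/25 — 1 stop longer (brighter).
Net change so far: 1/3 stop brighter. Offset with the aperture: f/7.1 → f/8.

f/8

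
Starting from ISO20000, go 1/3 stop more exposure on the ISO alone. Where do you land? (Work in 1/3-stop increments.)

ISO 25600

ISO: 20000 → 25600 — 1/3 stop raised (brighter).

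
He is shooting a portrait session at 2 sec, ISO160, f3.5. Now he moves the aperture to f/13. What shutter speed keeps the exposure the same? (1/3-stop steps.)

25 s

Aperture: f/3.5 → f/4 → f/4.5 → f/5 → f/5.6 → f/6.3 → f/7.1 → f/8 → f/9 → f/10 → f/11 → f/13 — 3 2/3 stops narrower (darker).
Need 3 2/3 stops brighter from the shutter speed: 2 → 2.5 → 3.2 → 4 → 5 → 6 → 8 → 10 → 13 → 15 → 20 → 25.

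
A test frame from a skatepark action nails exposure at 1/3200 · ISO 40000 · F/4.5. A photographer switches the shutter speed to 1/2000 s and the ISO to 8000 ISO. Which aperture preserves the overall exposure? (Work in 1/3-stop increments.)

f/2.5

Shutter speed: 1/3200 → 1/2500 → 1/2000 — 2/3 stop slower (brighter).
ISO: 40000 → 32000 → 25600 → 20000 → 16000 → 12800 → 10000 → 8000 — 2 1/3 stops dropped (darker).
Net change so far: 1 2/3 stops darker. Offset with the aperture: f/4.5 → f/4 → f/3.5 → f/3.2 → f/2.8 → f/2.5.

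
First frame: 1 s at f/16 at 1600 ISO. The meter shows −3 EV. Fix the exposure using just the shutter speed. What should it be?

Underexposed by 3 stops → need 3 stops brighter.
Shutter speed: 1 → 2 → 4 → 8.

8 s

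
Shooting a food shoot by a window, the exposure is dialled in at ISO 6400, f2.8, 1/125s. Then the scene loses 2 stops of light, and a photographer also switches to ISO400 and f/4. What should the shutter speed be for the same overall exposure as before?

Scene light: 2 stops darker.
ISO: 6400 → 3200 → 1600 → 800 → 400 — 4 stops dropped (darker).
Aperture: f/2.8 → f/4 — 1 stop stopped down (darker).
Net so far: 7 stops darker. Shutter speed: 1/125 → 1/60 → 1/30 → 1/15 → 1/8 → 1/4 → 1/2 → 1.

1 s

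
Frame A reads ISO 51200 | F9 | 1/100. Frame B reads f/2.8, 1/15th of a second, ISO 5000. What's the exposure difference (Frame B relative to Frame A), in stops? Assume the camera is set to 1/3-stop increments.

2 2/3 stops brighter

Aperture: f/9 → f/8 → f/7.1 → f/6.3 → f/5.6 → f/5 → f/4.5 → f/4 → f/3.5 → f/3.2 → f/2.8 — 3 1/3 stops wider (brighter).
Shutter speed: 1/100 → 1/80 → 1/60 → 1/50 → 1/40 → 1/30 → 1/25 → 1/20 → 1/15 — 2 2/3 stops slower (brighter).
ISO: 51200 → 40000 → 32000 → 25600 → 20000 → 16000 → 12800 → 10000 → 8000 → 6400 → 5000 — 3 1/3 stops dropped (darker).
Net: +3 1/3 +2 2/3 −3 1/3 = +2 2/3 stops.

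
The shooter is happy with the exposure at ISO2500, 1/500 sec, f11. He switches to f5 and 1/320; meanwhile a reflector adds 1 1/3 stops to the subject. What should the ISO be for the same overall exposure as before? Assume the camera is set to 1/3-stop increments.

Scene light: 1 1/3 stops brighter.
Aperture: f/11 → f/10 → f/9 → f/8 → f/7.1 → f/6.3 → f/5.6 → f/5 — 2 1/3 stops opened up (brighter).
Shutter speed: 1/500 → 1/400 → 1/320 — 2/3 stop longer (brighter).
Net so far: 4 1/3 stops brighter. ISO: 2500 → 2000 → 1600 → 1250 → 1000 → 800 → 640 → 500 → 400 → 320 → 250 → 200 → 160 → 125.

ISO 125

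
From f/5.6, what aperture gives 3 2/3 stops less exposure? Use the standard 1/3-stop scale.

Aperture: f/5.6 → f/6.3 → f/7.1 → f/8 → f/9 → f/10 → f/11 → f/13 → f/14 → f/16 → f/18 → f/20 — 3 2/3 stops narrower (darker).

f/20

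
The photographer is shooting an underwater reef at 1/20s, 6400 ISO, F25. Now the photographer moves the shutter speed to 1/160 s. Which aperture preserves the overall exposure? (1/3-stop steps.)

f/9

Shutter speed: 1/20 → 1/25 → 1/30 → 1/40 → 1/50 → 1/60 → 1/80 → 1/100 → 1/125 → 1/160 — 3 stops shorter (darker).
Need 3 stops brighter from the aperture: f/25 → f/22 → f/20 → f/18 → f/16 → f/14 → f/13 → f/11 → f/10 → f/9.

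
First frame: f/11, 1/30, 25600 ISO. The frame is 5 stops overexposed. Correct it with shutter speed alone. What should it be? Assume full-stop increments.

1/1000s

Overexposed by 5 stops → need 5 stops darker.
Shutter speed: 1/30 → 1/60 → 1/125 → 1/250 → 1/500 → 1/1000.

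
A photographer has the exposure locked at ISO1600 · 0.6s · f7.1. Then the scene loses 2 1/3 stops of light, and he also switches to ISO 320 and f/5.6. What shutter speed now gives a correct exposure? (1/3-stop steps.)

Scene light: 2 1/3 stops darker.
ISO: 1600 → 1250 → 1000 → 800 → 640 → 500 → 400 → 320 — 2 1/3 stops lower (darker).
Aperture: f/7.1 → f/6.3 → f/5.6 — 2/3 stop opened up (brighter).
Net so far: 4 stops darker. Shutter speed: 0.6 → 0.8 → 1 → 1.3 → 1.6 → 2 → 2.5 → 3.2 → 4 → 5 → 6 → 8 → 10.

10 s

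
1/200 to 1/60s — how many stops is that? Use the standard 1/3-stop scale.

1/200 → 1/160 → 1/125 → 1/100 → 1/80 → 1/60 — count the steps: 5 third-stops = 1 2/3 stops.

1 2/3 stops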